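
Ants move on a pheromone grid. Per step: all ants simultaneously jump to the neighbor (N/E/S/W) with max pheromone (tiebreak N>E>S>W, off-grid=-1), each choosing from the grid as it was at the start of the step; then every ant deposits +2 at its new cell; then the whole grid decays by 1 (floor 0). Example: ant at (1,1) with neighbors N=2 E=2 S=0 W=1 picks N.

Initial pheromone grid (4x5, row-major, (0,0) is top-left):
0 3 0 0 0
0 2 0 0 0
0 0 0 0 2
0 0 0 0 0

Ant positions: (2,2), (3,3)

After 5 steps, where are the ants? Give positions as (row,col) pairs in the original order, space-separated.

Step 1: ant0:(2,2)->N->(1,2) | ant1:(3,3)->N->(2,3)
  grid max=2 at (0,1)
Step 2: ant0:(1,2)->W->(1,1) | ant1:(2,3)->E->(2,4)
  grid max=2 at (1,1)
Step 3: ant0:(1,1)->N->(0,1) | ant1:(2,4)->N->(1,4)
  grid max=2 at (0,1)
Step 4: ant0:(0,1)->S->(1,1) | ant1:(1,4)->S->(2,4)
  grid max=2 at (1,1)
Step 5: ant0:(1,1)->N->(0,1) | ant1:(2,4)->N->(1,4)
  grid max=2 at (0,1)

(0,1) (1,4)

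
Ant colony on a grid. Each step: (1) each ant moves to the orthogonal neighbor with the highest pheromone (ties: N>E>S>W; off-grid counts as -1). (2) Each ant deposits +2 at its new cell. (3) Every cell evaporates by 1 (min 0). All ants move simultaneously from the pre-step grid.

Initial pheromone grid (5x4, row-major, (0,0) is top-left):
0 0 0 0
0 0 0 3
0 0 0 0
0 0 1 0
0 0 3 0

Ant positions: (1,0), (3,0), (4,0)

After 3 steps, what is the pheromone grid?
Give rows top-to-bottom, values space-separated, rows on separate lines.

After step 1: ants at (0,0),(2,0),(3,0)
  1 0 0 0
  0 0 0 2
  1 0 0 0
  1 0 0 0
  0 0 2 0
After step 2: ants at (0,1),(3,0),(2,0)
  0 1 0 0
  0 0 0 1
  2 0 0 0
  2 0 0 0
  0 0 1 0
After step 3: ants at (0,2),(2,0),(3,0)
  0 0 1 0
  0 0 0 0
  3 0 0 0
  3 0 0 0
  0 0 0 0

0 0 1 0
0 0 0 0
3 0 0 0
3 0 0 0
0 0 0 0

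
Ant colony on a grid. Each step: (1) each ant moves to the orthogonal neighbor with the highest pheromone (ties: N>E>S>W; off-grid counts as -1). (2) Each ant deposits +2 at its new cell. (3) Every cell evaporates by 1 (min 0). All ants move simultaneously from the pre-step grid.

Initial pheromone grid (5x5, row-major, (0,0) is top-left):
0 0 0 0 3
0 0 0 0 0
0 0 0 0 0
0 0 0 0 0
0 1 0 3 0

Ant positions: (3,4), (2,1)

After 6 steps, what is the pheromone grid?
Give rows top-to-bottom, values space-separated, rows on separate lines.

After step 1: ants at (2,4),(1,1)
  0 0 0 0 2
  0 1 0 0 0
  0 0 0 0 1
  0 0 0 0 0
  0 0 0 2 0
After step 2: ants at (1,4),(0,1)
  0 1 0 0 1
  0 0 0 0 1
  0 0 0 0 0
  0 0 0 0 0
  0 0 0 1 0
After step 3: ants at (0,4),(0,2)
  0 0 1 0 2
  0 0 0 0 0
  0 0 0 0 0
  0 0 0 0 0
  0 0 0 0 0
After step 4: ants at (1,4),(0,3)
  0 0 0 1 1
  0 0 0 0 1
  0 0 0 0 0
  0 0 0 0 0
  0 0 0 0 0
After step 5: ants at (0,4),(0,4)
  0 0 0 0 4
  0 0 0 0 0
  0 0 0 0 0
  0 0 0 0 0
  0 0 0 0 0
After step 6: ants at (1,4),(1,4)
  0 0 0 0 3
  0 0 0 0 3
  0 0 0 0 0
  0 0 0 0 0
  0 0 0 0 0

0 0 0 0 3
0 0 0 0 3
0 0 0 0 0
0 0 0 0 0
0 0 0 0 0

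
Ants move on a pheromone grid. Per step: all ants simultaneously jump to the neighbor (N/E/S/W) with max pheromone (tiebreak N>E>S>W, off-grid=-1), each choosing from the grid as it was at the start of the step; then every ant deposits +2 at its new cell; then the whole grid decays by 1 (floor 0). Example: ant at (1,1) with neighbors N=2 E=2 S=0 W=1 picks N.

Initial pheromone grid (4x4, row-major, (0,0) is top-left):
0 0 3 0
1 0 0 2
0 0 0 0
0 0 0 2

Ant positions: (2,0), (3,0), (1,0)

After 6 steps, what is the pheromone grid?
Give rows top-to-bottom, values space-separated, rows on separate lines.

After step 1: ants at (1,0),(2,0),(0,0)
  1 0 2 0
  2 0 0 1
  1 0 0 0
  0 0 0 1
After step 2: ants at (0,0),(1,0),(1,0)
  2 0 1 0
  5 0 0 0
  0 0 0 0
  0 0 0 0
After step 3: ants at (1,0),(0,0),(0,0)
  5 0 0 0
  6 0 0 0
  0 0 0 0
  0 0 0 0
After step 4: ants at (0,0),(1,0),(1,0)
  6 0 0 0
  9 0 0 0
  0 0 0 0
  0 0 0 0
After step 5: ants at (1,0),(0,0),(0,0)
  9 0 0 0
  10 0 0 0
  0 0 0 0
  0 0 0 0
After step 6: ants at (0,0),(1,0),(1,0)
  10 0 0 0
  13 0 0 0
  0 0 0 0
  0 0 0 0

10 0 0 0
13 0 0 0
0 0 0 0
0 0 0 0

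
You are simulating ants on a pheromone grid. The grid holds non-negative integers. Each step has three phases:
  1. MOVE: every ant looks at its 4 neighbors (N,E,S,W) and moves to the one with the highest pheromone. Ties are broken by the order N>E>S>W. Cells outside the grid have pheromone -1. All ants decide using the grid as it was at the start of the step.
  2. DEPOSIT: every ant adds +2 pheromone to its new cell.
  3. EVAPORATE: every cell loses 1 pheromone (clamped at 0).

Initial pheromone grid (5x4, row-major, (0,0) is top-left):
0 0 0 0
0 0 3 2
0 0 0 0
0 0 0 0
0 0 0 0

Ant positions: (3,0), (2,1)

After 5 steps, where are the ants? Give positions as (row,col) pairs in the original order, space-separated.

Step 1: ant0:(3,0)->N->(2,0) | ant1:(2,1)->N->(1,1)
  grid max=2 at (1,2)
Step 2: ant0:(2,0)->N->(1,0) | ant1:(1,1)->E->(1,2)
  grid max=3 at (1,2)
Step 3: ant0:(1,0)->N->(0,0) | ant1:(1,2)->N->(0,2)
  grid max=2 at (1,2)
Step 4: ant0:(0,0)->E->(0,1) | ant1:(0,2)->S->(1,2)
  grid max=3 at (1,2)
Step 5: ant0:(0,1)->E->(0,2) | ant1:(1,2)->N->(0,2)
  grid max=3 at (0,2)

(0,2) (0,2)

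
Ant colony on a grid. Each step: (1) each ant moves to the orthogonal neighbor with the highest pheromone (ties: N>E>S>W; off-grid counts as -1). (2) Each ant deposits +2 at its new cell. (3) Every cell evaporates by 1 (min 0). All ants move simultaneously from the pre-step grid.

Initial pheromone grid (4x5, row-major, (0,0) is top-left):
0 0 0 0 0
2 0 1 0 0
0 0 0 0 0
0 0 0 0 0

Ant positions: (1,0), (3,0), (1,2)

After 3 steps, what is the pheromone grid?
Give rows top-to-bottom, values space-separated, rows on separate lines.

After step 1: ants at (0,0),(2,0),(0,2)
  1 0 1 0 0
  1 0 0 0 0
  1 0 0 0 0
  0 0 0 0 0
After step 2: ants at (1,0),(1,0),(0,3)
  0 0 0 1 0
  4 0 0 0 0
  0 0 0 0 0
  0 0 0 0 0
After step 3: ants at (0,0),(0,0),(0,4)
  3 0 0 0 1
  3 0 0 0 0
  0 0 0 0 0
  0 0 0 0 0

3 0 0 0 1
3 0 0 0 0
0 0 0 0 0
0 0 0 0 0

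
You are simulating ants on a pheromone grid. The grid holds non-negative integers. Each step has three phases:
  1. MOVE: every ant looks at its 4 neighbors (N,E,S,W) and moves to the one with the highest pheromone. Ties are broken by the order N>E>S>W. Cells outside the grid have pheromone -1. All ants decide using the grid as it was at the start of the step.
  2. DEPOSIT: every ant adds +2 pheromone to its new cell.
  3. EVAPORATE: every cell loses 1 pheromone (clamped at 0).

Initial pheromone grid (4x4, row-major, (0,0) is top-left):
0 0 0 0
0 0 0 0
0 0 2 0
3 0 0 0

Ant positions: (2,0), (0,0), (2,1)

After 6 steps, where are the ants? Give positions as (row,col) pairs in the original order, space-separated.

Step 1: ant0:(2,0)->S->(3,0) | ant1:(0,0)->E->(0,1) | ant2:(2,1)->E->(2,2)
  grid max=4 at (3,0)
Step 2: ant0:(3,0)->N->(2,0) | ant1:(0,1)->E->(0,2) | ant2:(2,2)->N->(1,2)
  grid max=3 at (3,0)
Step 3: ant0:(2,0)->S->(3,0) | ant1:(0,2)->S->(1,2) | ant2:(1,2)->S->(2,2)
  grid max=4 at (3,0)
Step 4: ant0:(3,0)->N->(2,0) | ant1:(1,2)->S->(2,2) | ant2:(2,2)->N->(1,2)
  grid max=4 at (2,2)
Step 5: ant0:(2,0)->S->(3,0) | ant1:(2,2)->N->(1,2) | ant2:(1,2)->S->(2,2)
  grid max=5 at (2,2)
Step 6: ant0:(3,0)->N->(2,0) | ant1:(1,2)->S->(2,2) | ant2:(2,2)->N->(1,2)
  grid max=6 at (2,2)

(2,0) (2,2) (1,2)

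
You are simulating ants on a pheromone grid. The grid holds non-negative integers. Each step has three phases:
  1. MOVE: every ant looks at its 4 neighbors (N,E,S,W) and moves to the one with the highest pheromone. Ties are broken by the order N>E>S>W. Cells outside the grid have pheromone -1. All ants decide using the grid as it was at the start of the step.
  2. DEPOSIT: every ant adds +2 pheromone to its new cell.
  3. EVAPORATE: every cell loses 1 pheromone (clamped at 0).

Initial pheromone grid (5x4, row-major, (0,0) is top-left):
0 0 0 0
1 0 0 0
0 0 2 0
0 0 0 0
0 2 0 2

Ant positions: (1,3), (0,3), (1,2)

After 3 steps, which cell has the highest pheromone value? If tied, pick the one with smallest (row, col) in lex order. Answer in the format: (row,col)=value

Answer: (1,3)=5

Derivation:
Step 1: ant0:(1,3)->N->(0,3) | ant1:(0,3)->S->(1,3) | ant2:(1,2)->S->(2,2)
  grid max=3 at (2,2)
Step 2: ant0:(0,3)->S->(1,3) | ant1:(1,3)->N->(0,3) | ant2:(2,2)->N->(1,2)
  grid max=2 at (0,3)
Step 3: ant0:(1,3)->N->(0,3) | ant1:(0,3)->S->(1,3) | ant2:(1,2)->E->(1,3)
  grid max=5 at (1,3)
Final grid:
  0 0 0 3
  0 0 0 5
  0 0 1 0
  0 0 0 0
  0 0 0 0
Max pheromone 5 at (1,3)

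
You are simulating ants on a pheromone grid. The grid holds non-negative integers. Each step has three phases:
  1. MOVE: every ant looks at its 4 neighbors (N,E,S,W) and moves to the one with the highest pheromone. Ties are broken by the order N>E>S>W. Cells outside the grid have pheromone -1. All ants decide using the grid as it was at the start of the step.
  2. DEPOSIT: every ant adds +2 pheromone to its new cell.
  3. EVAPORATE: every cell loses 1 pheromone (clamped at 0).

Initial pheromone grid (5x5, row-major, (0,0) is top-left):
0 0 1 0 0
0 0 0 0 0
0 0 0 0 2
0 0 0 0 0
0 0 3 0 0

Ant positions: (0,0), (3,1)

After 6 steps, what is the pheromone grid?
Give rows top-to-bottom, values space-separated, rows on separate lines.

After step 1: ants at (0,1),(2,1)
  0 1 0 0 0
  0 0 0 0 0
  0 1 0 0 1
  0 0 0 0 0
  0 0 2 0 0
After step 2: ants at (0,2),(1,1)
  0 0 1 0 0
  0 1 0 0 0
  0 0 0 0 0
  0 0 0 0 0
  0 0 1 0 0
After step 3: ants at (0,3),(0,1)
  0 1 0 1 0
  0 0 0 0 0
  0 0 0 0 0
  0 0 0 0 0
  0 0 0 0 0
After step 4: ants at (0,4),(0,2)
  0 0 1 0 1
  0 0 0 0 0
  0 0 0 0 0
  0 0 0 0 0
  0 0 0 0 0
After step 5: ants at (1,4),(0,3)
  0 0 0 1 0
  0 0 0 0 1
  0 0 0 0 0
  0 0 0 0 0
  0 0 0 0 0
After step 6: ants at (0,4),(0,4)
  0 0 0 0 3
  0 0 0 0 0
  0 0 0 0 0
  0 0 0 0 0
  0 0 0 0 0

0 0 0 0 3
0 0 0 0 0
0 0 0 0 0
0 0 0 0 0
0 0 0 0 0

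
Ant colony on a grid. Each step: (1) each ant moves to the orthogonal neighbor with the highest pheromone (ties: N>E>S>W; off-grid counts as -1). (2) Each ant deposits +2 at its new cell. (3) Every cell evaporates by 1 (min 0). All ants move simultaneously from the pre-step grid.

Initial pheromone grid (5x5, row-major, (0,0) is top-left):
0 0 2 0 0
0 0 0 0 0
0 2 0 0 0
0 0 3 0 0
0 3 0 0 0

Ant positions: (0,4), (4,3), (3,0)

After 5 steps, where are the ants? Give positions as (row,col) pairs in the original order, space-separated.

Step 1: ant0:(0,4)->S->(1,4) | ant1:(4,3)->N->(3,3) | ant2:(3,0)->N->(2,0)
  grid max=2 at (3,2)
Step 2: ant0:(1,4)->N->(0,4) | ant1:(3,3)->W->(3,2) | ant2:(2,0)->E->(2,1)
  grid max=3 at (3,2)
Step 3: ant0:(0,4)->S->(1,4) | ant1:(3,2)->N->(2,2) | ant2:(2,1)->N->(1,1)
  grid max=2 at (3,2)
Step 4: ant0:(1,4)->N->(0,4) | ant1:(2,2)->S->(3,2) | ant2:(1,1)->S->(2,1)
  grid max=3 at (3,2)
Step 5: ant0:(0,4)->S->(1,4) | ant1:(3,2)->N->(2,2) | ant2:(2,1)->N->(1,1)
  grid max=2 at (3,2)

(1,4) (2,2) (1,1)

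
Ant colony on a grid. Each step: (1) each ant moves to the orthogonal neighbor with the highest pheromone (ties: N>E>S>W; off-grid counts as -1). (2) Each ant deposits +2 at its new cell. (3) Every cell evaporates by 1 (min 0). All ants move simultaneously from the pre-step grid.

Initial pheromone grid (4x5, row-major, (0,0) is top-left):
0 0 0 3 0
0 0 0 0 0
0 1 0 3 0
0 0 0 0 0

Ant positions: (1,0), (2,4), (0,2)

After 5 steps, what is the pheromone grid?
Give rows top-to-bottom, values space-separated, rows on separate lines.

After step 1: ants at (0,0),(2,3),(0,3)
  1 0 0 4 0
  0 0 0 0 0
  0 0 0 4 0
  0 0 0 0 0
After step 2: ants at (0,1),(1,3),(0,4)
  0 1 0 3 1
  0 0 0 1 0
  0 0 0 3 0
  0 0 0 0 0
After step 3: ants at (0,2),(0,3),(0,3)
  0 0 1 6 0
  0 0 0 0 0
  0 0 0 2 0
  0 0 0 0 0
After step 4: ants at (0,3),(0,2),(0,2)
  0 0 4 7 0
  0 0 0 0 0
  0 0 0 1 0
  0 0 0 0 0
After step 5: ants at (0,2),(0,3),(0,3)
  0 0 5 10 0
  0 0 0 0 0
  0 0 0 0 0
  0 0 0 0 0

0 0 5 10 0
0 0 0 0 0
0 0 0 0 0
0 0 0 0 0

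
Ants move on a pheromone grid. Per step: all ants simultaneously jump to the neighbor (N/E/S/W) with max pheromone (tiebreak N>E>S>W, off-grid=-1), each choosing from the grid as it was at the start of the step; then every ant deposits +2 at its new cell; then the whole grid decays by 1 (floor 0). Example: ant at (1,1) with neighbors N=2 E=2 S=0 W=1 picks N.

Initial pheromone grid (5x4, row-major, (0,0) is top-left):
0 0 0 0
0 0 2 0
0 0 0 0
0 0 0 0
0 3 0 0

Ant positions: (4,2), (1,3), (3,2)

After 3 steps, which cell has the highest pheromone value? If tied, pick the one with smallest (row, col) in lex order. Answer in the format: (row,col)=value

Answer: (1,2)=5

Derivation:
Step 1: ant0:(4,2)->W->(4,1) | ant1:(1,3)->W->(1,2) | ant2:(3,2)->N->(2,2)
  grid max=4 at (4,1)
Step 2: ant0:(4,1)->N->(3,1) | ant1:(1,2)->S->(2,2) | ant2:(2,2)->N->(1,2)
  grid max=4 at (1,2)
Step 3: ant0:(3,1)->S->(4,1) | ant1:(2,2)->N->(1,2) | ant2:(1,2)->S->(2,2)
  grid max=5 at (1,2)
Final grid:
  0 0 0 0
  0 0 5 0
  0 0 3 0
  0 0 0 0
  0 4 0 0
Max pheromone 5 at (1,2)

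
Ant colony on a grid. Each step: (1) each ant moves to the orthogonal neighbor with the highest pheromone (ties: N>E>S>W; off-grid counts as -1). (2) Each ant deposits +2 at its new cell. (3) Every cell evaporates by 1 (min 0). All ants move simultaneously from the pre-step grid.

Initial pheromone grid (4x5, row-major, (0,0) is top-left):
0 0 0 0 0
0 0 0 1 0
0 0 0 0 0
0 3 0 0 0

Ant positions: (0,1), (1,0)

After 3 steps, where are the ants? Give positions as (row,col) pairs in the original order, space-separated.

Step 1: ant0:(0,1)->E->(0,2) | ant1:(1,0)->N->(0,0)
  grid max=2 at (3,1)
Step 2: ant0:(0,2)->E->(0,3) | ant1:(0,0)->E->(0,1)
  grid max=1 at (0,1)
Step 3: ant0:(0,3)->E->(0,4) | ant1:(0,1)->E->(0,2)
  grid max=1 at (0,2)

(0,4) (0,2)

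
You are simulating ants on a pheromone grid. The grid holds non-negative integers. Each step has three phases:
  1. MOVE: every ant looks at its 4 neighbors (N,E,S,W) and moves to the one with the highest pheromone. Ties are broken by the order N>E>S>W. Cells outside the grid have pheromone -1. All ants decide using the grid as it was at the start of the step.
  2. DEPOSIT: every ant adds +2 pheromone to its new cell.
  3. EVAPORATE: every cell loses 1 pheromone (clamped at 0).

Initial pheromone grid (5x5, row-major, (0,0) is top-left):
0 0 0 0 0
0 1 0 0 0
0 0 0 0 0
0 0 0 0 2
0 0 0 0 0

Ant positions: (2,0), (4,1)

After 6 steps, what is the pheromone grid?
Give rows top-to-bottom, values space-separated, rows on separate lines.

After step 1: ants at (1,0),(3,1)
  0 0 0 0 0
  1 0 0 0 0
  0 0 0 0 0
  0 1 0 0 1
  0 0 0 0 0
After step 2: ants at (0,0),(2,1)
  1 0 0 0 0
  0 0 0 0 0
  0 1 0 0 0
  0 0 0 0 0
  0 0 0 0 0
After step 3: ants at (0,1),(1,1)
  0 1 0 0 0
  0 1 0 0 0
  0 0 0 0 0
  0 0 0 0 0
  0 0 0 0 0
After step 4: ants at (1,1),(0,1)
  0 2 0 0 0
  0 2 0 0 0
  0 0 0 0 0
  0 0 0 0 0
  0 0 0 0 0
After step 5: ants at (0,1),(1,1)
  0 3 0 0 0
  0 3 0 0 0
  0 0 0 0 0
  0 0 0 0 0
  0 0 0 0 0
After step 6: ants at (1,1),(0,1)
  0 4 0 0 0
  0 4 0 0 0
  0 0 0 0 0
  0 0 0 0 0
  0 0 0 0 0

0 4 0 0 0
0 4 0 0 0
0 0 0 0 0
0 0 0 0 0
0 0 0 0 0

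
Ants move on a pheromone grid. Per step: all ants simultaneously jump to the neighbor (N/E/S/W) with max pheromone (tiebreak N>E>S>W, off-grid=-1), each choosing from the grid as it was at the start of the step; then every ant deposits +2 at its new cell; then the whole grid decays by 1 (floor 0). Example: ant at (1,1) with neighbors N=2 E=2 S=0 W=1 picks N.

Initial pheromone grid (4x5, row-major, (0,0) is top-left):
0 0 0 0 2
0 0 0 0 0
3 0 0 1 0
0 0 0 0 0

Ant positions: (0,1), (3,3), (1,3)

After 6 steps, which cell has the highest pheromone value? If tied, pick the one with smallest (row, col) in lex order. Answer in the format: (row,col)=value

Answer: (1,3)=11

Derivation:
Step 1: ant0:(0,1)->E->(0,2) | ant1:(3,3)->N->(2,3) | ant2:(1,3)->S->(2,3)
  grid max=4 at (2,3)
Step 2: ant0:(0,2)->E->(0,3) | ant1:(2,3)->N->(1,3) | ant2:(2,3)->N->(1,3)
  grid max=3 at (1,3)
Step 3: ant0:(0,3)->S->(1,3) | ant1:(1,3)->S->(2,3) | ant2:(1,3)->S->(2,3)
  grid max=6 at (2,3)
Step 4: ant0:(1,3)->S->(2,3) | ant1:(2,3)->N->(1,3) | ant2:(2,3)->N->(1,3)
  grid max=7 at (1,3)
Step 5: ant0:(2,3)->N->(1,3) | ant1:(1,3)->S->(2,3) | ant2:(1,3)->S->(2,3)
  grid max=10 at (2,3)
Step 6: ant0:(1,3)->S->(2,3) | ant1:(2,3)->N->(1,3) | ant2:(2,3)->N->(1,3)
  grid max=11 at (1,3)
Final grid:
  0 0 0 0 0
  0 0 0 11 0
  0 0 0 11 0
  0 0 0 0 0
Max pheromone 11 at (1,3)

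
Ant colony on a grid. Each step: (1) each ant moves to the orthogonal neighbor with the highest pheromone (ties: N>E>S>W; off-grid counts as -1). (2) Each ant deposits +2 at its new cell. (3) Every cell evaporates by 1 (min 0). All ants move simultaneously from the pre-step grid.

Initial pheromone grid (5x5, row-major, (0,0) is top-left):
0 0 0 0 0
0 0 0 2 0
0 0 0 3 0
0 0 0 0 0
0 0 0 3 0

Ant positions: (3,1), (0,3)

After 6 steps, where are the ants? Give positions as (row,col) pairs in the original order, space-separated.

Step 1: ant0:(3,1)->N->(2,1) | ant1:(0,3)->S->(1,3)
  grid max=3 at (1,3)
Step 2: ant0:(2,1)->N->(1,1) | ant1:(1,3)->S->(2,3)
  grid max=3 at (2,3)
Step 3: ant0:(1,1)->N->(0,1) | ant1:(2,3)->N->(1,3)
  grid max=3 at (1,3)
Step 4: ant0:(0,1)->E->(0,2) | ant1:(1,3)->S->(2,3)
  grid max=3 at (2,3)
Step 5: ant0:(0,2)->E->(0,3) | ant1:(2,3)->N->(1,3)
  grid max=3 at (1,3)
Step 6: ant0:(0,3)->S->(1,3) | ant1:(1,3)->S->(2,3)
  grid max=4 at (1,3)

(1,3) (2,3)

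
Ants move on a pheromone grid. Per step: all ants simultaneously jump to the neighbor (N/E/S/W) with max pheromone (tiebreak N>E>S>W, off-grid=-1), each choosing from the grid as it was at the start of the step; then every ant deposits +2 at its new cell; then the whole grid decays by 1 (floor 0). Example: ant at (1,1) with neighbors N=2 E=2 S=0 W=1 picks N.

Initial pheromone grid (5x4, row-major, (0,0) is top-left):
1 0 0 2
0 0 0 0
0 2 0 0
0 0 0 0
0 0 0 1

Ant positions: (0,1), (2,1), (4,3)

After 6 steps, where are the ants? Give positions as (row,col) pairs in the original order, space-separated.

Step 1: ant0:(0,1)->W->(0,0) | ant1:(2,1)->N->(1,1) | ant2:(4,3)->N->(3,3)
  grid max=2 at (0,0)
Step 2: ant0:(0,0)->E->(0,1) | ant1:(1,1)->S->(2,1) | ant2:(3,3)->N->(2,3)
  grid max=2 at (2,1)
Step 3: ant0:(0,1)->W->(0,0) | ant1:(2,1)->N->(1,1) | ant2:(2,3)->N->(1,3)
  grid max=2 at (0,0)
Step 4: ant0:(0,0)->E->(0,1) | ant1:(1,1)->S->(2,1) | ant2:(1,3)->N->(0,3)
  grid max=2 at (2,1)
Step 5: ant0:(0,1)->W->(0,0) | ant1:(2,1)->N->(1,1) | ant2:(0,3)->S->(1,3)
  grid max=2 at (0,0)
Step 6: ant0:(0,0)->E->(0,1) | ant1:(1,1)->S->(2,1) | ant2:(1,3)->N->(0,3)
  grid max=2 at (2,1)

(0,1) (2,1) (0,3)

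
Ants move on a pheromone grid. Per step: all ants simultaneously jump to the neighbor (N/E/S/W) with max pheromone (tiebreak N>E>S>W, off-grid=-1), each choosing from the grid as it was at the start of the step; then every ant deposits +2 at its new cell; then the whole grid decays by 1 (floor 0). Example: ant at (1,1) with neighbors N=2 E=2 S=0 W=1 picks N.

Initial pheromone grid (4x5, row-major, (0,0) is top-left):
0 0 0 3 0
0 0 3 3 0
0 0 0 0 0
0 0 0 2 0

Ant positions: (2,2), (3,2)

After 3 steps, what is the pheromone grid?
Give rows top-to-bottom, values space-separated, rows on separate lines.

After step 1: ants at (1,2),(3,3)
  0 0 0 2 0
  0 0 4 2 0
  0 0 0 0 0
  0 0 0 3 0
After step 2: ants at (1,3),(2,3)
  0 0 0 1 0
  0 0 3 3 0
  0 0 0 1 0
  0 0 0 2 0
After step 3: ants at (1,2),(1,3)
  0 0 0 0 0
  0 0 4 4 0
  0 0 0 0 0
  0 0 0 1 0

0 0 0 0 0
0 0 4 4 0
0 0 0 0 0
0 0 0 1 0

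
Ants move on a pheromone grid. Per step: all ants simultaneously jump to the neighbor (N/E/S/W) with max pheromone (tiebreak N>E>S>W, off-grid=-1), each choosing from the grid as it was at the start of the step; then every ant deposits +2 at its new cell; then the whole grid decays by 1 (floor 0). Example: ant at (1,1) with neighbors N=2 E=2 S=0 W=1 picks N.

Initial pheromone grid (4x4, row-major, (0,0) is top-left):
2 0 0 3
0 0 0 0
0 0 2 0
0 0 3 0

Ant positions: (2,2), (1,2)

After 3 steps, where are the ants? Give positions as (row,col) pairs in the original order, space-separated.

Step 1: ant0:(2,2)->S->(3,2) | ant1:(1,2)->S->(2,2)
  grid max=4 at (3,2)
Step 2: ant0:(3,2)->N->(2,2) | ant1:(2,2)->S->(3,2)
  grid max=5 at (3,2)
Step 3: ant0:(2,2)->S->(3,2) | ant1:(3,2)->N->(2,2)
  grid max=6 at (3,2)

(3,2) (2,2)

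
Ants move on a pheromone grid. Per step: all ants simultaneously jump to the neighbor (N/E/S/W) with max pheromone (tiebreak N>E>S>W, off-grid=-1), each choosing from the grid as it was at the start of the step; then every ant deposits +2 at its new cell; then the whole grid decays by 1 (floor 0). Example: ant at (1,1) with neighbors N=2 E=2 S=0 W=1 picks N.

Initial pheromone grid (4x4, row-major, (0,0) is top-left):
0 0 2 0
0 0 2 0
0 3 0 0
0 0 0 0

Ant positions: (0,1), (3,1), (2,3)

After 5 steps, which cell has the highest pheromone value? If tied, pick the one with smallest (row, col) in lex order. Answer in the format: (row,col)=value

Step 1: ant0:(0,1)->E->(0,2) | ant1:(3,1)->N->(2,1) | ant2:(2,3)->N->(1,3)
  grid max=4 at (2,1)
Step 2: ant0:(0,2)->S->(1,2) | ant1:(2,1)->N->(1,1) | ant2:(1,3)->W->(1,2)
  grid max=4 at (1,2)
Step 3: ant0:(1,2)->N->(0,2) | ant1:(1,1)->E->(1,2) | ant2:(1,2)->N->(0,2)
  grid max=5 at (0,2)
Step 4: ant0:(0,2)->S->(1,2) | ant1:(1,2)->N->(0,2) | ant2:(0,2)->S->(1,2)
  grid max=8 at (1,2)
Step 5: ant0:(1,2)->N->(0,2) | ant1:(0,2)->S->(1,2) | ant2:(1,2)->N->(0,2)
  grid max=9 at (0,2)
Final grid:
  0 0 9 0
  0 0 9 0
  0 0 0 0
  0 0 0 0
Max pheromone 9 at (0,2)

Answer: (0,2)=9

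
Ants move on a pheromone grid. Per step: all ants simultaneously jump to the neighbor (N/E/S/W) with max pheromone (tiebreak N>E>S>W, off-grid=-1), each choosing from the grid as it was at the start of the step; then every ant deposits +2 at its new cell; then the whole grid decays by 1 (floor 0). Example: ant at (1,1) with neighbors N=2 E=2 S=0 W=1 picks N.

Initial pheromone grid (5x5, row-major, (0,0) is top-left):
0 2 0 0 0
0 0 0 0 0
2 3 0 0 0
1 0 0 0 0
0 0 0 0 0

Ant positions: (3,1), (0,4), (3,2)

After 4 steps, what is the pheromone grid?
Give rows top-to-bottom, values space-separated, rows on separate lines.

After step 1: ants at (2,1),(1,4),(2,2)
  0 1 0 0 0
  0 0 0 0 1
  1 4 1 0 0
  0 0 0 0 0
  0 0 0 0 0
After step 2: ants at (2,2),(0,4),(2,1)
  0 0 0 0 1
  0 0 0 0 0
  0 5 2 0 0
  0 0 0 0 0
  0 0 0 0 0
After step 3: ants at (2,1),(1,4),(2,2)
  0 0 0 0 0
  0 0 0 0 1
  0 6 3 0 0
  0 0 0 0 0
  0 0 0 0 0
After step 4: ants at (2,2),(0,4),(2,1)
  0 0 0 0 1
  0 0 0 0 0
  0 7 4 0 0
  0 0 0 0 0
  0 0 0 0 0

0 0 0 0 1
0 0 0 0 0
0 7 4 0 0
0 0 0 0 0
0 0 0 0 0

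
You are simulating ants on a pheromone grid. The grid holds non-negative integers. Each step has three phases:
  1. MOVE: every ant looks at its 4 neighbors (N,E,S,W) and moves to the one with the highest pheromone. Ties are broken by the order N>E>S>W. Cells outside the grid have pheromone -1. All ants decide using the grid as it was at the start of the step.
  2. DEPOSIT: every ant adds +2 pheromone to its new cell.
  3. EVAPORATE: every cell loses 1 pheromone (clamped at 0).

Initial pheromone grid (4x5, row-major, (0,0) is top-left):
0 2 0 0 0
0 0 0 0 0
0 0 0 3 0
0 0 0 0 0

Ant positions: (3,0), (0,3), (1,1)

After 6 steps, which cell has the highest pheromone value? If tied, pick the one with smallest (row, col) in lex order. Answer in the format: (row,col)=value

Step 1: ant0:(3,0)->N->(2,0) | ant1:(0,3)->E->(0,4) | ant2:(1,1)->N->(0,1)
  grid max=3 at (0,1)
Step 2: ant0:(2,0)->N->(1,0) | ant1:(0,4)->S->(1,4) | ant2:(0,1)->E->(0,2)
  grid max=2 at (0,1)
Step 3: ant0:(1,0)->N->(0,0) | ant1:(1,4)->N->(0,4) | ant2:(0,2)->W->(0,1)
  grid max=3 at (0,1)
Step 4: ant0:(0,0)->E->(0,1) | ant1:(0,4)->S->(1,4) | ant2:(0,1)->W->(0,0)
  grid max=4 at (0,1)
Step 5: ant0:(0,1)->W->(0,0) | ant1:(1,4)->N->(0,4) | ant2:(0,0)->E->(0,1)
  grid max=5 at (0,1)
Step 6: ant0:(0,0)->E->(0,1) | ant1:(0,4)->S->(1,4) | ant2:(0,1)->W->(0,0)
  grid max=6 at (0,1)
Final grid:
  4 6 0 0 0
  0 0 0 0 1
  0 0 0 0 0
  0 0 0 0 0
Max pheromone 6 at (0,1)

Answer: (0,1)=6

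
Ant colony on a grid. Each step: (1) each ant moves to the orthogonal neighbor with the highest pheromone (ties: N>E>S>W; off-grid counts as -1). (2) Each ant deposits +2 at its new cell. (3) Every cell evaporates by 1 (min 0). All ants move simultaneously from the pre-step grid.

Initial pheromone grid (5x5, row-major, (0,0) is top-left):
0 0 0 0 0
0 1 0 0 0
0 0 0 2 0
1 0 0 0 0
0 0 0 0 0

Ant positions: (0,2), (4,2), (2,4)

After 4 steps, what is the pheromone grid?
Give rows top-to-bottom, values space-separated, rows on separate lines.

After step 1: ants at (0,3),(3,2),(2,3)
  0 0 0 1 0
  0 0 0 0 0
  0 0 0 3 0
  0 0 1 0 0
  0 0 0 0 0
After step 2: ants at (0,4),(2,2),(1,3)
  0 0 0 0 1
  0 0 0 1 0
  0 0 1 2 0
  0 0 0 0 0
  0 0 0 0 0
After step 3: ants at (1,4),(2,3),(2,3)
  0 0 0 0 0
  0 0 0 0 1
  0 0 0 5 0
  0 0 0 0 0
  0 0 0 0 0
After step 4: ants at (0,4),(1,3),(1,3)
  0 0 0 0 1
  0 0 0 3 0
  0 0 0 4 0
  0 0 0 0 0
  0 0 0 0 0

0 0 0 0 1
0 0 0 3 0
0 0 0 4 0
0 0 0 0 0
0 0 0 0 0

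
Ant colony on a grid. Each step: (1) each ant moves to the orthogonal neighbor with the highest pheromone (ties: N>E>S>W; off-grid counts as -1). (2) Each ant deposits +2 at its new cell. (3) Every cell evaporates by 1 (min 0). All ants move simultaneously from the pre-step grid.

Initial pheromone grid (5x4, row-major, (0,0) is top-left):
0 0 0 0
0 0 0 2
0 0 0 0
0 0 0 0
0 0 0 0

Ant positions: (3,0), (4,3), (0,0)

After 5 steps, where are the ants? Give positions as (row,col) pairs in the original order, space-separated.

Step 1: ant0:(3,0)->N->(2,0) | ant1:(4,3)->N->(3,3) | ant2:(0,0)->E->(0,1)
  grid max=1 at (0,1)
Step 2: ant0:(2,0)->N->(1,0) | ant1:(3,3)->N->(2,3) | ant2:(0,1)->E->(0,2)
  grid max=1 at (0,2)
Step 3: ant0:(1,0)->N->(0,0) | ant1:(2,3)->N->(1,3) | ant2:(0,2)->E->(0,3)
  grid max=1 at (0,0)
Step 4: ant0:(0,0)->E->(0,1) | ant1:(1,3)->N->(0,3) | ant2:(0,3)->S->(1,3)
  grid max=2 at (0,3)
Step 5: ant0:(0,1)->E->(0,2) | ant1:(0,3)->S->(1,3) | ant2:(1,3)->N->(0,3)
  grid max=3 at (0,3)

(0,2) (1,3) (0,3)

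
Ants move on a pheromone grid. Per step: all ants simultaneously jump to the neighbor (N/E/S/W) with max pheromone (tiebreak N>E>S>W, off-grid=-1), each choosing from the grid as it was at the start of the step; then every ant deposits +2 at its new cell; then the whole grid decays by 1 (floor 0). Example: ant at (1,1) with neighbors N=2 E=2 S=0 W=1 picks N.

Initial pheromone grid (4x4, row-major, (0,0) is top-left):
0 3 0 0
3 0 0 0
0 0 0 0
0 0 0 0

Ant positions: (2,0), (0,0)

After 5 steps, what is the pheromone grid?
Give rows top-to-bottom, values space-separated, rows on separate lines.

After step 1: ants at (1,0),(0,1)
  0 4 0 0
  4 0 0 0
  0 0 0 0
  0 0 0 0
After step 2: ants at (0,0),(0,2)
  1 3 1 0
  3 0 0 0
  0 0 0 0
  0 0 0 0
After step 3: ants at (0,1),(0,1)
  0 6 0 0
  2 0 0 0
  0 0 0 0
  0 0 0 0
After step 4: ants at (0,2),(0,2)
  0 5 3 0
  1 0 0 0
  0 0 0 0
  0 0 0 0
After step 5: ants at (0,1),(0,1)
  0 8 2 0
  0 0 0 0
  0 0 0 0
  0 0 0 0

0 8 2 0
0 0 0 0
0 0 0 0
0 0 0 0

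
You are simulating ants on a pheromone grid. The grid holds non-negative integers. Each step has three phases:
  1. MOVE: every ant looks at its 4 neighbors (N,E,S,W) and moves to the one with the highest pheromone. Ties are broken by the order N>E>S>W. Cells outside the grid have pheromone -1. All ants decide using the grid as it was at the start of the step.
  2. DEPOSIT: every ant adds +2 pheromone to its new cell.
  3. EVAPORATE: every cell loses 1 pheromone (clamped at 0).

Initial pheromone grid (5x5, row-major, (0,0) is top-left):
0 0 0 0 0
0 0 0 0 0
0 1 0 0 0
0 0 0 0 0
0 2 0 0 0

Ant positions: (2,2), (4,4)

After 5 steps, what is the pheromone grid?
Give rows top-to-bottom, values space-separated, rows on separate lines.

After step 1: ants at (2,1),(3,4)
  0 0 0 0 0
  0 0 0 0 0
  0 2 0 0 0
  0 0 0 0 1
  0 1 0 0 0
After step 2: ants at (1,1),(2,4)
  0 0 0 0 0
  0 1 0 0 0
  0 1 0 0 1
  0 0 0 0 0
  0 0 0 0 0
After step 3: ants at (2,1),(1,4)
  0 0 0 0 0
  0 0 0 0 1
  0 2 0 0 0
  0 0 0 0 0
  0 0 0 0 0
After step 4: ants at (1,1),(0,4)
  0 0 0 0 1
  0 1 0 0 0
  0 1 0 0 0
  0 0 0 0 0
  0 0 0 0 0
After step 5: ants at (2,1),(1,4)
  0 0 0 0 0
  0 0 0 0 1
  0 2 0 0 0
  0 0 0 0 0
  0 0 0 0 0

0 0 0 0 0
0 0 0 0 1
0 2 0 0 0
0 0 0 0 0
0 0 0 0 0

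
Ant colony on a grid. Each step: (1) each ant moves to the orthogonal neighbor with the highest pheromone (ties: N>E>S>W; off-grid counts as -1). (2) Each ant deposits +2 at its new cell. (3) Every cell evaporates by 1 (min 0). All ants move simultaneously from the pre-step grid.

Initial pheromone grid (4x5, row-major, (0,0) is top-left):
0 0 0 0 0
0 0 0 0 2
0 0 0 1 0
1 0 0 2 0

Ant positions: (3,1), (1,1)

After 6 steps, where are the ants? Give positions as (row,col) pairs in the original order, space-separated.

Step 1: ant0:(3,1)->W->(3,0) | ant1:(1,1)->N->(0,1)
  grid max=2 at (3,0)
Step 2: ant0:(3,0)->N->(2,0) | ant1:(0,1)->E->(0,2)
  grid max=1 at (0,2)
Step 3: ant0:(2,0)->S->(3,0) | ant1:(0,2)->E->(0,3)
  grid max=2 at (3,0)
Step 4: ant0:(3,0)->N->(2,0) | ant1:(0,3)->E->(0,4)
  grid max=1 at (0,4)
Step 5: ant0:(2,0)->S->(3,0) | ant1:(0,4)->S->(1,4)
  grid max=2 at (3,0)
Step 6: ant0:(3,0)->N->(2,0) | ant1:(1,4)->N->(0,4)
  grid max=1 at (0,4)

(2,0) (0,4)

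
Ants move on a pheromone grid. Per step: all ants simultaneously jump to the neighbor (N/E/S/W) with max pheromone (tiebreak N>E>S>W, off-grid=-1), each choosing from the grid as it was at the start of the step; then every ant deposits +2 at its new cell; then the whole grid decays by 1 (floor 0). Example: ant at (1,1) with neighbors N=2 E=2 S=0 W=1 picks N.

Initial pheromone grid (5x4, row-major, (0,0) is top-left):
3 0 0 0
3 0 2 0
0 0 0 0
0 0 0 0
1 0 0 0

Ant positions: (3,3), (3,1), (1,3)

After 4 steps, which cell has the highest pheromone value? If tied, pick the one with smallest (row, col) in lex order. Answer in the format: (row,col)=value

Answer: (1,2)=6

Derivation:
Step 1: ant0:(3,3)->N->(2,3) | ant1:(3,1)->N->(2,1) | ant2:(1,3)->W->(1,2)
  grid max=3 at (1,2)
Step 2: ant0:(2,3)->N->(1,3) | ant1:(2,1)->N->(1,1) | ant2:(1,2)->N->(0,2)
  grid max=2 at (1,2)
Step 3: ant0:(1,3)->W->(1,2) | ant1:(1,1)->E->(1,2) | ant2:(0,2)->S->(1,2)
  grid max=7 at (1,2)
Step 4: ant0:(1,2)->N->(0,2) | ant1:(1,2)->N->(0,2) | ant2:(1,2)->N->(0,2)
  grid max=6 at (1,2)
Final grid:
  0 0 5 0
  0 0 6 0
  0 0 0 0
  0 0 0 0
  0 0 0 0
Max pheromone 6 at (1,2)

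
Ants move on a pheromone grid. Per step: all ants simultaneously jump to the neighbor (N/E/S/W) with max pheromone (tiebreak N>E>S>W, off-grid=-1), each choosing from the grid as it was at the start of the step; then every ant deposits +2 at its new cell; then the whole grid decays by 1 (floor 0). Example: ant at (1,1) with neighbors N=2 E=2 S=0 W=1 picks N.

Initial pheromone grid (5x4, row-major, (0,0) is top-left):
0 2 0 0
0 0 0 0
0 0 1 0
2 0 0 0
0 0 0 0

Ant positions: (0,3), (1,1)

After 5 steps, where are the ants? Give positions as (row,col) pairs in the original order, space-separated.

Step 1: ant0:(0,3)->S->(1,3) | ant1:(1,1)->N->(0,1)
  grid max=3 at (0,1)
Step 2: ant0:(1,3)->N->(0,3) | ant1:(0,1)->E->(0,2)
  grid max=2 at (0,1)
Step 3: ant0:(0,3)->W->(0,2) | ant1:(0,2)->W->(0,1)
  grid max=3 at (0,1)
Step 4: ant0:(0,2)->W->(0,1) | ant1:(0,1)->E->(0,2)
  grid max=4 at (0,1)
Step 5: ant0:(0,1)->E->(0,2) | ant1:(0,2)->W->(0,1)
  grid max=5 at (0,1)

(0,2) (0,1)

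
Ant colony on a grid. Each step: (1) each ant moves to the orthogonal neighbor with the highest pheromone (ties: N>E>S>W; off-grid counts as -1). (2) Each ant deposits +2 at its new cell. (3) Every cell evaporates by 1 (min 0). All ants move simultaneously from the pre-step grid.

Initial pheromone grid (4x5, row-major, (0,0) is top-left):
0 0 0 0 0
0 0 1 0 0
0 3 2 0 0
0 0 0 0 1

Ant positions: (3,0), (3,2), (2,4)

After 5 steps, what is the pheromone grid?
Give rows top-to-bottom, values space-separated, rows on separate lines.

After step 1: ants at (2,0),(2,2),(3,4)
  0 0 0 0 0
  0 0 0 0 0
  1 2 3 0 0
  0 0 0 0 2
After step 2: ants at (2,1),(2,1),(2,4)
  0 0 0 0 0
  0 0 0 0 0
  0 5 2 0 1
  0 0 0 0 1
After step 3: ants at (2,2),(2,2),(3,4)
  0 0 0 0 0
  0 0 0 0 0
  0 4 5 0 0
  0 0 0 0 2
After step 4: ants at (2,1),(2,1),(2,4)
  0 0 0 0 0
  0 0 0 0 0
  0 7 4 0 1
  0 0 0 0 1
After step 5: ants at (2,2),(2,2),(3,4)
  0 0 0 0 0
  0 0 0 0 0
  0 6 7 0 0
  0 0 0 0 2

0 0 0 0 0
0 0 0 0 0
0 6 7 0 0
0 0 0 0 2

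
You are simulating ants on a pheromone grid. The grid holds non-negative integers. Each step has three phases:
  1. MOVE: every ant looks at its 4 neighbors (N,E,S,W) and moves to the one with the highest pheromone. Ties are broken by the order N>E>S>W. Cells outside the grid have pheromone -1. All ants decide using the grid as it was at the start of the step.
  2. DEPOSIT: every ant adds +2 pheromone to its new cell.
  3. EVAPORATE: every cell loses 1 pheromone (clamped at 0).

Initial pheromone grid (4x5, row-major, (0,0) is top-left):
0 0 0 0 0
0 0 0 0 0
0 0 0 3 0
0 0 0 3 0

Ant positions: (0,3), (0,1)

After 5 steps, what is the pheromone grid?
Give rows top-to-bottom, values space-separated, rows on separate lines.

After step 1: ants at (0,4),(0,2)
  0 0 1 0 1
  0 0 0 0 0
  0 0 0 2 0
  0 0 0 2 0
After step 2: ants at (1,4),(0,3)
  0 0 0 1 0
  0 0 0 0 1
  0 0 0 1 0
  0 0 0 1 0
After step 3: ants at (0,4),(0,4)
  0 0 0 0 3
  0 0 0 0 0
  0 0 0 0 0
  0 0 0 0 0
After step 4: ants at (1,4),(1,4)
  0 0 0 0 2
  0 0 0 0 3
  0 0 0 0 0
  0 0 0 0 0
After step 5: ants at (0,4),(0,4)
  0 0 0 0 5
  0 0 0 0 2
  0 0 0 0 0
  0 0 0 0 0

0 0 0 0 5
0 0 0 0 2
0 0 0 0 0
0 0 0 0 0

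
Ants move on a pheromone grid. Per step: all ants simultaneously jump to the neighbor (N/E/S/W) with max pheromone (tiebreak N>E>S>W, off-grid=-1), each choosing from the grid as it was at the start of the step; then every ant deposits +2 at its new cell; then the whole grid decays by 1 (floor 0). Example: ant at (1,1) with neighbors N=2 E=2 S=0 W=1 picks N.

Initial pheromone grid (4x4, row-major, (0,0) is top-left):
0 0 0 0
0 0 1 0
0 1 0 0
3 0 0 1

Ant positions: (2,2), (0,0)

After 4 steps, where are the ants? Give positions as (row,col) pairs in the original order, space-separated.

Step 1: ant0:(2,2)->N->(1,2) | ant1:(0,0)->E->(0,1)
  grid max=2 at (1,2)
Step 2: ant0:(1,2)->N->(0,2) | ant1:(0,1)->E->(0,2)
  grid max=3 at (0,2)
Step 3: ant0:(0,2)->S->(1,2) | ant1:(0,2)->S->(1,2)
  grid max=4 at (1,2)
Step 4: ant0:(1,2)->N->(0,2) | ant1:(1,2)->N->(0,2)
  grid max=5 at (0,2)

(0,2) (0,2)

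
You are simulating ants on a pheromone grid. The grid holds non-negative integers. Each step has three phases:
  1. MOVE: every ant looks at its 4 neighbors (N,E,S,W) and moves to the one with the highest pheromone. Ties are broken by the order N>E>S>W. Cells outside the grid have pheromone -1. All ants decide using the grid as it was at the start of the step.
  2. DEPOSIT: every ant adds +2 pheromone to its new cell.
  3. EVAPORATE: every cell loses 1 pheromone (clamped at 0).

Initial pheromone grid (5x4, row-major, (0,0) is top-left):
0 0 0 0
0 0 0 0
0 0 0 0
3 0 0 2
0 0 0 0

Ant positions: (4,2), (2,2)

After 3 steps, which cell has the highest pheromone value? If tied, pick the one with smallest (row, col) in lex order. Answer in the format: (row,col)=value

Step 1: ant0:(4,2)->N->(3,2) | ant1:(2,2)->N->(1,2)
  grid max=2 at (3,0)
Step 2: ant0:(3,2)->E->(3,3) | ant1:(1,2)->N->(0,2)
  grid max=2 at (3,3)
Step 3: ant0:(3,3)->N->(2,3) | ant1:(0,2)->E->(0,3)
  grid max=1 at (0,3)
Final grid:
  0 0 0 1
  0 0 0 0
  0 0 0 1
  0 0 0 1
  0 0 0 0
Max pheromone 1 at (0,3)

Answer: (0,3)=1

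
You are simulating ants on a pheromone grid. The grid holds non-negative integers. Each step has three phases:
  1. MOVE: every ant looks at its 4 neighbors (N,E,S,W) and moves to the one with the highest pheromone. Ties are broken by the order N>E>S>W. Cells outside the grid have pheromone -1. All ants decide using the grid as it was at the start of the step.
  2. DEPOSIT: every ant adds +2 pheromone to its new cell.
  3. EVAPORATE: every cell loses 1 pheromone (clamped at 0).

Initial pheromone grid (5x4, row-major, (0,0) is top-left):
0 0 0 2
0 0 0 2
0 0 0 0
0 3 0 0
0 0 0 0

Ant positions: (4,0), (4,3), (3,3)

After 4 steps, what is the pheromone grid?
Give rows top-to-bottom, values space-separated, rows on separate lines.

After step 1: ants at (3,0),(3,3),(2,3)
  0 0 0 1
  0 0 0 1
  0 0 0 1
  1 2 0 1
  0 0 0 0
After step 2: ants at (3,1),(2,3),(1,3)
  0 0 0 0
  0 0 0 2
  0 0 0 2
  0 3 0 0
  0 0 0 0
After step 3: ants at (2,1),(1,3),(2,3)
  0 0 0 0
  0 0 0 3
  0 1 0 3
  0 2 0 0
  0 0 0 0
After step 4: ants at (3,1),(2,3),(1,3)
  0 0 0 0
  0 0 0 4
  0 0 0 4
  0 3 0 0
  0 0 0 0

0 0 0 0
0 0 0 4
0 0 0 4
0 3 0 0
0 0 0 0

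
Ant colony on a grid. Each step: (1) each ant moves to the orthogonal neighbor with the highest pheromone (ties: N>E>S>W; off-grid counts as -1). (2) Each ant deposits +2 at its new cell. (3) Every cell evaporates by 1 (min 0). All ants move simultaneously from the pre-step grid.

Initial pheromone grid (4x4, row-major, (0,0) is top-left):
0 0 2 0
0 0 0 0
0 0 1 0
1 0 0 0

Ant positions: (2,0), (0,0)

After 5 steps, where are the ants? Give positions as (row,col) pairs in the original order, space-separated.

Step 1: ant0:(2,0)->S->(3,0) | ant1:(0,0)->E->(0,1)
  grid max=2 at (3,0)
Step 2: ant0:(3,0)->N->(2,0) | ant1:(0,1)->E->(0,2)
  grid max=2 at (0,2)
Step 3: ant0:(2,0)->S->(3,0) | ant1:(0,2)->E->(0,3)
  grid max=2 at (3,0)
Step 4: ant0:(3,0)->N->(2,0) | ant1:(0,3)->W->(0,2)
  grid max=2 at (0,2)
Step 5: ant0:(2,0)->S->(3,0) | ant1:(0,2)->E->(0,3)
  grid max=2 at (3,0)

(3,0) (0,3)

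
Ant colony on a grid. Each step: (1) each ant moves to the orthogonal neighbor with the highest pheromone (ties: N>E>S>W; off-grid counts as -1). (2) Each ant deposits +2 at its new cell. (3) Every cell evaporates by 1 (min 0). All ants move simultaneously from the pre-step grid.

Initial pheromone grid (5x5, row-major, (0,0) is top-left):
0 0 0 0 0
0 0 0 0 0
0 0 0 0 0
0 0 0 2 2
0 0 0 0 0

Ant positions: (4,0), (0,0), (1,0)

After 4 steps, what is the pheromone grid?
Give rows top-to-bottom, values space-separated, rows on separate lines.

After step 1: ants at (3,0),(0,1),(0,0)
  1 1 0 0 0
  0 0 0 0 0
  0 0 0 0 0
  1 0 0 1 1
  0 0 0 0 0
After step 2: ants at (2,0),(0,0),(0,1)
  2 2 0 0 0
  0 0 0 0 0
  1 0 0 0 0
  0 0 0 0 0
  0 0 0 0 0
After step 3: ants at (1,0),(0,1),(0,0)
  3 3 0 0 0
  1 0 0 0 0
  0 0 0 0 0
  0 0 0 0 0
  0 0 0 0 0
After step 4: ants at (0,0),(0,0),(0,1)
  6 4 0 0 0
  0 0 0 0 0
  0 0 0 0 0
  0 0 0 0 0
  0 0 0 0 0

6 4 0 0 0
0 0 0 0 0
0 0 0 0 0
0 0 0 0 0
0 0 0 0 0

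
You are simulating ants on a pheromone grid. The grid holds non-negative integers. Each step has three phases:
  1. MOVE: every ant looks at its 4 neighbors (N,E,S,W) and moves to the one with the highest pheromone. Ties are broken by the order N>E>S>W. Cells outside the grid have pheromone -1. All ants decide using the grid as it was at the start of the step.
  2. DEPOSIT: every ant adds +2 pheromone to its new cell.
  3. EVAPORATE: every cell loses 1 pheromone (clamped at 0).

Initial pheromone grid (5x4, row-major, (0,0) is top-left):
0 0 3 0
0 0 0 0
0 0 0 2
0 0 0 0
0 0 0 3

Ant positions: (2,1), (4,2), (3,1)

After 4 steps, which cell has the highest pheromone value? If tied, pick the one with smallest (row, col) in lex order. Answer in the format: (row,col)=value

Step 1: ant0:(2,1)->N->(1,1) | ant1:(4,2)->E->(4,3) | ant2:(3,1)->N->(2,1)
  grid max=4 at (4,3)
Step 2: ant0:(1,1)->S->(2,1) | ant1:(4,3)->N->(3,3) | ant2:(2,1)->N->(1,1)
  grid max=3 at (4,3)
Step 3: ant0:(2,1)->N->(1,1) | ant1:(3,3)->S->(4,3) | ant2:(1,1)->S->(2,1)
  grid max=4 at (4,3)
Step 4: ant0:(1,1)->S->(2,1) | ant1:(4,3)->N->(3,3) | ant2:(2,1)->N->(1,1)
  grid max=4 at (1,1)
Final grid:
  0 0 0 0
  0 4 0 0
  0 4 0 0
  0 0 0 1
  0 0 0 3
Max pheromone 4 at (1,1)

Answer: (1,1)=4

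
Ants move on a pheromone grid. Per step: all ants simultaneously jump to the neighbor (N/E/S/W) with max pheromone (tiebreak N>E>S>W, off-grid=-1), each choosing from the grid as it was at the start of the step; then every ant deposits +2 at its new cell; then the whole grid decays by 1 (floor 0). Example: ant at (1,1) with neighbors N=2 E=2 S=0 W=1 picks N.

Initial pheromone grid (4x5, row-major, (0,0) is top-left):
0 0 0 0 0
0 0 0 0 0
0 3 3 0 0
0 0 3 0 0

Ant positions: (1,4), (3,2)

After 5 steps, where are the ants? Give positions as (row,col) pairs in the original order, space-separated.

Step 1: ant0:(1,4)->N->(0,4) | ant1:(3,2)->N->(2,2)
  grid max=4 at (2,2)
Step 2: ant0:(0,4)->S->(1,4) | ant1:(2,2)->S->(3,2)
  grid max=3 at (2,2)
Step 3: ant0:(1,4)->N->(0,4) | ant1:(3,2)->N->(2,2)
  grid max=4 at (2,2)
Step 4: ant0:(0,4)->S->(1,4) | ant1:(2,2)->S->(3,2)
  grid max=3 at (2,2)
Step 5: ant0:(1,4)->N->(0,4) | ant1:(3,2)->N->(2,2)
  grid max=4 at (2,2)

(0,4) (2,2)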